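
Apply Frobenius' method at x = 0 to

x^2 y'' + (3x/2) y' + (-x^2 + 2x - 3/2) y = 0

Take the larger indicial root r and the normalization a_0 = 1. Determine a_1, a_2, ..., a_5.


Write in Frobenius form y'' + (p(x)/x) y' + (q(x)/x^2) y = 0:
  p(x) = 3/2,  q(x) = -x^2 + 2x - 3/2.
Indicial equation: r(r-1) + (3/2) r + (-3/2) = 0 -> roots r_1 = 1, r_2 = -3/2.
Take r = r_1 = 1. Let y(x) = x^r sum_{n>=0} a_n x^n with a_0 = 1.
Substitute y = x^r sum a_n x^n and match x^{r+n}. The recurrence is
  D(n) a_n + 2 a_{n-1} - 1 a_{n-2} = 0,  where D(n) = (r+n)(r+n-1) + (3/2)(r+n) + (-3/2).
  a_n = [-2 a_{n-1} + 1 a_{n-2}] / D(n).
Since the indicial polynomial factors as (r - r_1)(r - r_2), D(n) = (r_1 + n - r_1)(r_1 + n - r_2) = n(n + 5/2).
Evaluating step by step (a_0 = 1):
  n = 1: D(1) = 1(1 + 5/2) = 7/2; numerator = -2(1) = -2; a_1 = (-2)/(7/2) = -4/7
  n = 2: D(2) = 2(2 + 5/2) = 9; numerator = -2(-4/7) + 1(1) = 15/7; a_2 = (15/7)/(9) = 5/21
  n = 3: D(3) = 3(3 + 5/2) = 33/2; numerator = -2(5/21) + 1(-4/7) = -22/21; a_3 = (-22/21)/(33/2) = -4/63
  n = 4: D(4) = 4(4 + 5/2) = 26; numerator = -2(-4/63) + 1(5/21) = 23/63; a_4 = (23/63)/(26) = 23/1638
  n = 5: D(5) = 5(5 + 5/2) = 75/2; numerator = -2(23/1638) + 1(-4/63) = -25/273; a_5 = (-25/273)/(75/2) = -2/819

r = 1; a_0 = 1; a_1 = -4/7; a_2 = 5/21; a_3 = -4/63; a_4 = 23/1638; a_5 = -2/819


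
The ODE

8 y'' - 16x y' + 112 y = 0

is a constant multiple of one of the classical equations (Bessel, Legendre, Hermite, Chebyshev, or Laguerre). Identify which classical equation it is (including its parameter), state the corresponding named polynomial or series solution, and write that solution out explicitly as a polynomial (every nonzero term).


All three coefficients share the factor 8; dividing through by 8 gives  y'' - 2x y' + 14 y = 0.
This matches the Hermite equation y'' - 2x y' + 2n y = 0 with 2n = 14, so n = 7; the polynomial solution is H_7(x).
With y = sum_k a_k x^k, matching x^k gives (k+2)(k+1) a_{k+2} = 2(k - n) a_k = 2(k - 7) a_k. The right side vanishes at k = 7, so the series with the parity of 7 terminates at degree 7.
Standard normalization: leading coefficient of H_n is 2^n, so a_7 = 2^7 = 128. Work downward with a_k = (k+1)(k+2) a_{k+2} / (2(k - n)):
  a_5 = (6)(7)(128) / (2(5 - 7)) = 5376/(-4) = -1344
  a_3 = (4)(5)(-1344) / (2(3 - 7)) = -26880/(-8) = 3360
  a_1 = (2)(3)(3360) / (2(1 - 7)) = 20160/(-12) = -1680
Hence H_7(x) = 128 x^7 - 1344 x^5 + 3360 x^3 - 1680 x.

H_7(x); series = 128 x^7 - 1344 x^5 + 3360 x^3 - 1680 x


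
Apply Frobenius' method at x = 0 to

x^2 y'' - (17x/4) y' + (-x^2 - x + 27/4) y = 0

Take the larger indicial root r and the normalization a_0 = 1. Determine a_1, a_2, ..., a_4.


Write in Frobenius form y'' + (p(x)/x) y' + (q(x)/x^2) y = 0:
  p(x) = -17/4,  q(x) = -x^2 - x + 27/4.
Indicial equation: r(r-1) + (-17/4) r + (27/4) = 0 -> roots r_1 = 3, r_2 = 9/4.
Take r = r_1 = 3. Let y(x) = x^r sum_{n>=0} a_n x^n with a_0 = 1.
Substitute y = x^r sum a_n x^n and match x^{r+n}. The recurrence is
  D(n) a_n - 1 a_{n-1} - 1 a_{n-2} = 0,  where D(n) = (r+n)(r+n-1) + (-17/4)(r+n) + (27/4).
  a_n = [1 a_{n-1} + 1 a_{n-2}] / D(n).
Since the indicial polynomial factors as (r - r_1)(r - r_2), D(n) = (r_1 + n - r_1)(r_1 + n - r_2) = n(n + 3/4).
Evaluating step by step (a_0 = 1):
  n = 1: D(1) = 1(1 + 3/4) = 7/4; numerator = 1(1) = 1; a_1 = (1)/(7/4) = 4/7
  n = 2: D(2) = 2(2 + 3/4) = 11/2; numerator = 1(4/7) + 1(1) = 11/7; a_2 = (11/7)/(11/2) = 2/7
  n = 3: D(3) = 3(3 + 3/4) = 45/4; numerator = 1(2/7) + 1(4/7) = 6/7; a_3 = (6/7)/(45/4) = 8/105
  n = 4: D(4) = 4(4 + 3/4) = 19; numerator = 1(8/105) + 1(2/7) = 38/105; a_4 = (38/105)/(19) = 2/105

r = 3; a_0 = 1; a_1 = 4/7; a_2 = 2/7; a_3 = 8/105; a_4 = 2/105


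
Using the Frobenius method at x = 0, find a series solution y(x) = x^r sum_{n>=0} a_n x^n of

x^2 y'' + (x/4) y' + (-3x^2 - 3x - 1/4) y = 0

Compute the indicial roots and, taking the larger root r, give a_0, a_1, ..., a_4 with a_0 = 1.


Write in Frobenius form y'' + (p(x)/x) y' + (q(x)/x^2) y = 0:
  p(x) = 1/4,  q(x) = -3x^2 - 3x - 1/4.
Indicial equation: r(r-1) + (1/4) r + (-1/4) = 0 -> roots r_1 = 1, r_2 = -1/4.
Take r = r_1 = 1. Let y(x) = x^r sum_{n>=0} a_n x^n with a_0 = 1.
Substitute y = x^r sum a_n x^n and match x^{r+n}. The recurrence is
  D(n) a_n - 3 a_{n-1} - 3 a_{n-2} = 0,  where D(n) = (r+n)(r+n-1) + (1/4)(r+n) + (-1/4).
  a_n = [3 a_{n-1} + 3 a_{n-2}] / D(n).
Since the indicial polynomial factors as (r - r_1)(r - r_2), D(n) = (r_1 + n - r_1)(r_1 + n - r_2) = n(n + 5/4).
Evaluating step by step (a_0 = 1):
  n = 1: D(1) = 1(1 + 5/4) = 9/4; numerator = 3(1) = 3; a_1 = (3)/(9/4) = 4/3
  n = 2: D(2) = 2(2 + 5/4) = 13/2; numerator = 3(4/3) + 3(1) = 7; a_2 = (7)/(13/2) = 14/13
  n = 3: D(3) = 3(3 + 5/4) = 51/4; numerator = 3(14/13) + 3(4/3) = 94/13; a_3 = (94/13)/(51/4) = 376/663
  n = 4: D(4) = 4(4 + 5/4) = 21; numerator = 3(376/663) + 3(14/13) = 1090/221; a_4 = (1090/221)/(21) = 1090/4641

r = 1; a_0 = 1; a_1 = 4/3; a_2 = 14/13; a_3 = 376/663; a_4 = 1090/4641


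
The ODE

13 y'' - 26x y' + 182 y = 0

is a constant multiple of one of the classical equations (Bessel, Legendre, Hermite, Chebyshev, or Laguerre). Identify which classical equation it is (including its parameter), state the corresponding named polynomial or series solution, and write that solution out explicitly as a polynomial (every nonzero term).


All three coefficients share the factor 13; dividing through by 13 gives  y'' - 2x y' + 14 y = 0.
This matches the Hermite equation y'' - 2x y' + 2n y = 0 with 2n = 14, so n = 7; the polynomial solution is H_7(x).
With y = sum_k a_k x^k, matching x^k gives (k+2)(k+1) a_{k+2} = 2(k - n) a_k = 2(k - 7) a_k. The right side vanishes at k = 7, so the series with the parity of 7 terminates at degree 7.
Standard normalization: leading coefficient of H_n is 2^n, so a_7 = 2^7 = 128. Work downward with a_k = (k+1)(k+2) a_{k+2} / (2(k - n)):
  a_5 = (6)(7)(128) / (2(5 - 7)) = 5376/(-4) = -1344
  a_3 = (4)(5)(-1344) / (2(3 - 7)) = -26880/(-8) = 3360
  a_1 = (2)(3)(3360) / (2(1 - 7)) = 20160/(-12) = -1680
Hence H_7(x) = 128 x^7 - 1344 x^5 + 3360 x^3 - 1680 x.

H_7(x); series = 128 x^7 - 1344 x^5 + 3360 x^3 - 1680 x


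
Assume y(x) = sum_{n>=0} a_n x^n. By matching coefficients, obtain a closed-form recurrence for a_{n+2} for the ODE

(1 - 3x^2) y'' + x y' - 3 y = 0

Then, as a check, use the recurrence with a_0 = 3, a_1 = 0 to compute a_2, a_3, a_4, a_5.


Substitute y = sum_n a_n x^n.
(1 - 3 x^2) y'' contributes (n+2)(n+1) a_{n+2} - 3 n(n-1) a_n at x^n.
x y'(x) contributes n a_n at x^n.
-3 y(x) contributes -3 a_n at x^n.
Matching x^n: (n+2)(n+1) a_{n+2} + (-3 n(n-1) + n - 3) a_n = 0.
Thus a_{n+2} = (3 n(n-1) - n + 3) / ((n+1)(n+2)) * a_n.

Check with a_0 = 3, a_1 = 0 (apply the recurrence for n = 0, 1, 2, 3): a_0 = 3, a_1 = 0, a_2 = 9/2, a_3 = 0, a_4 = 21/8, a_5 = 0.

a_(n+2) = (3 n(n-1) - n + 3) / ((n+1)(n+2)) * a_n; check: a_0 = 3, a_1 = 0, a_2 = 9/2, a_3 = 0, a_4 = 21/8, a_5 = 0


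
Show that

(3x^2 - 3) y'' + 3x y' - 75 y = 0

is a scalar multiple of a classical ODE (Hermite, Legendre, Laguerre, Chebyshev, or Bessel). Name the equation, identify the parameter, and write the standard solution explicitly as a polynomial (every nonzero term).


All three coefficients share the factor -3; dividing through by -3 gives  (1 - x^2) y'' - x y' + 25 y = 0.
This matches the Chebyshev equation (1 - x^2) y'' - x y' + n^2 y = 0 (note the -x y' term, not -2x y') with n^2 = 25, so n = 5; the polynomial solution is T_5(x).
With y = sum_k a_k x^k, matching x^k gives (k+2)(k+1) a_{k+2} = (k^2 - n^2) a_k = (k - 5)(k + 5) a_k. The right side vanishes at k = 5, so the series with the parity of 5 terminates at degree 5.
Standard normalization: leading coefficient of T_n is 2^(n-1), so a_5 = 2^4 = 16. Work downward with a_k = (k+1)(k+2) a_{k+2} / ((k - 5)(k + 5)):
  a_3 = (4)(5)(16) / ((3 - 5)(3 + 5)) = 320/(-16) = -20
  a_1 = (2)(3)(-20) / ((1 - 5)(1 + 5)) = -120/(-24) = 5
Hence T_5(x) = 16 x^5 - 20 x^3 + 5 x.

T_5(x); series = 16 x^5 - 20 x^3 + 5 x


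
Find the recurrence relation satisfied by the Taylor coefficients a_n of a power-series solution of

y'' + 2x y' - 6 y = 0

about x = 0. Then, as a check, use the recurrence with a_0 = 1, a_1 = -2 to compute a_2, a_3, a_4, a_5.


Substitute y = sum_n a_n x^n.
y''(x) has coefficient (n+2)(n+1) a_{n+2} at x^n;
2 x y'(x) has coefficient 2 n a_n at x^n (shift);
-6 y(x) has coefficient -6 a_n at x^n.
Matching x^n: (n+2)(n+1) a_{n+2} + (2n - 6) a_n = 0.
Thus a_{n+2} = (-2n + 6) / ((n+1)(n+2)) * a_n.

Check with a_0 = 1, a_1 = -2 (apply the recurrence for n = 0, 1, 2, 3): a_0 = 1, a_1 = -2, a_2 = 3, a_3 = -4/3, a_4 = 1/2, a_5 = 0.

a_(n+2) = (-2n + 6) / ((n+1)(n+2)) * a_n; check: a_0 = 1, a_1 = -2, a_2 = 3, a_3 = -4/3, a_4 = 1/2, a_5 = 0


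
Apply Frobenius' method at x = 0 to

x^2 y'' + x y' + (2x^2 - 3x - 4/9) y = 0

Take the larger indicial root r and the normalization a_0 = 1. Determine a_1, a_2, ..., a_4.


Write in Frobenius form y'' + (p(x)/x) y' + (q(x)/x^2) y = 0:
  p(x) = 1,  q(x) = 2x^2 - 3x - 4/9.
Indicial equation: r(r-1) + (1) r + (-4/9) = 0 -> roots r_1 = 2/3, r_2 = -2/3.
Take r = r_1 = 2/3. Let y(x) = x^r sum_{n>=0} a_n x^n with a_0 = 1.
Substitute y = x^r sum a_n x^n and match x^{r+n}. The recurrence is
  D(n) a_n - 3 a_{n-1} + 2 a_{n-2} = 0,  where D(n) = (r+n)(r+n-1) + (1)(r+n) + (-4/9).
  a_n = [3 a_{n-1} - 2 a_{n-2}] / D(n).
Since the indicial polynomial factors as (r - r_1)(r - r_2), D(n) = (r_1 + n - r_1)(r_1 + n - r_2) = n(n + 4/3).
Evaluating step by step (a_0 = 1):
  n = 1: D(1) = 1(1 + 4/3) = 7/3; numerator = 3(1) = 3; a_1 = (3)/(7/3) = 9/7
  n = 2: D(2) = 2(2 + 4/3) = 20/3; numerator = 3(9/7) - 2(1) = 13/7; a_2 = (13/7)/(20/3) = 39/140
  n = 3: D(3) = 3(3 + 4/3) = 13; numerator = 3(39/140) - 2(9/7) = -243/140; a_3 = (-243/140)/(13) = -243/1820
  n = 4: D(4) = 4(4 + 4/3) = 64/3; numerator = 3(-243/1820) - 2(39/140) = -249/260; a_4 = (-249/260)/(64/3) = -747/16640

r = 2/3; a_0 = 1; a_1 = 9/7; a_2 = 39/140; a_3 = -243/1820; a_4 = -747/16640


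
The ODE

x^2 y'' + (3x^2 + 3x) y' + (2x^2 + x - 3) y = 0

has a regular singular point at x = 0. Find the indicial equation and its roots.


Divide by x^2 to reach normal form y'' + P_1(x) y' + P_2(x) y = 0 with P_1(x) = 3 + 3/x and P_2(x) = 2 + 1/x - 3/x^2.
x = 0 is a singular point because the y'-coefficient 3 + 3/x has a pole at x = 0 and the y-coefficient 2 + 1/x - 3/x^2 has a pole at x = 0.
It is a regular singular point because x P_1(x) = p(x) = 3x + 3 and x^2 P_2(x) = q(x) = 2x^2 + x - 3 are polynomials, hence analytic at x = 0.
p(0) = 3,  q(0) = -3.
Indicial equation: r(r-1) + p(0) r + q(0) = 0, i.e. r^2 + (p(0) - 1) r + q(0) = 0, i.e. r^2 + 2 r - 3 = 0.
Discriminant: (2)^2 - 4(-3) = 16, so r = (-2 ± 4)/2.
Solving: r_1 = 1, r_2 = -3.

indicial: r^2 + 2 r - 3 = 0; roots r_1 = 1, r_2 = -3


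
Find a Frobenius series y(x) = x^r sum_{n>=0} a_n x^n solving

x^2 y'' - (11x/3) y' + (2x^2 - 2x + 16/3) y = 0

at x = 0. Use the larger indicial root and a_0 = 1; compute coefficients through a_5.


Write in Frobenius form y'' + (p(x)/x) y' + (q(x)/x^2) y = 0:
  p(x) = -11/3,  q(x) = 2x^2 - 2x + 16/3.
Indicial equation: r(r-1) + (-11/3) r + (16/3) = 0 -> roots r_1 = 8/3, r_2 = 2.
Take r = r_1 = 8/3. Let y(x) = x^r sum_{n>=0} a_n x^n with a_0 = 1.
Substitute y = x^r sum a_n x^n and match x^{r+n}. The recurrence is
  D(n) a_n - 2 a_{n-1} + 2 a_{n-2} = 0,  where D(n) = (r+n)(r+n-1) + (-11/3)(r+n) + (16/3).
  a_n = [2 a_{n-1} - 2 a_{n-2}] / D(n).
Since the indicial polynomial factors as (r - r_1)(r - r_2), D(n) = (r_1 + n - r_1)(r_1 + n - r_2) = n(n + 2/3).
Evaluating step by step (a_0 = 1):
  n = 1: D(1) = 1(1 + 2/3) = 5/3; numerator = 2(1) = 2; a_1 = (2)/(5/3) = 6/5
  n = 2: D(2) = 2(2 + 2/3) = 16/3; numerator = 2(6/5) - 2(1) = 2/5; a_2 = (2/5)/(16/3) = 3/40
  n = 3: D(3) = 3(3 + 2/3) = 11; numerator = 2(3/40) - 2(6/5) = -9/4; a_3 = (-9/4)/(11) = -9/44
  n = 4: D(4) = 4(4 + 2/3) = 56/3; numerator = 2(-9/44) - 2(3/40) = -123/220; a_4 = (-123/220)/(56/3) = -369/12320
  n = 5: D(5) = 5(5 + 2/3) = 85/3; numerator = 2(-369/12320) - 2(-9/44) = 2151/6160; a_5 = (2151/6160)/(85/3) = 6453/523600

r = 8/3; a_0 = 1; a_1 = 6/5; a_2 = 3/40; a_3 = -9/44; a_4 = -369/12320; a_5 = 6453/523600


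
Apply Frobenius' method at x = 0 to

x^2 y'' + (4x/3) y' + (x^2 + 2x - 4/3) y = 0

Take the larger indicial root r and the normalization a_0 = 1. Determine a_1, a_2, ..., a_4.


Write in Frobenius form y'' + (p(x)/x) y' + (q(x)/x^2) y = 0:
  p(x) = 4/3,  q(x) = x^2 + 2x - 4/3.
Indicial equation: r(r-1) + (4/3) r + (-4/3) = 0 -> roots r_1 = 1, r_2 = -4/3.
Take r = r_1 = 1. Let y(x) = x^r sum_{n>=0} a_n x^n with a_0 = 1.
Substitute y = x^r sum a_n x^n and match x^{r+n}. The recurrence is
  D(n) a_n + 2 a_{n-1} + 1 a_{n-2} = 0,  where D(n) = (r+n)(r+n-1) + (4/3)(r+n) + (-4/3).
  a_n = [-2 a_{n-1} - 1 a_{n-2}] / D(n).
Since the indicial polynomial factors as (r - r_1)(r - r_2), D(n) = (r_1 + n - r_1)(r_1 + n - r_2) = n(n + 7/3).
Evaluating step by step (a_0 = 1):
  n = 1: D(1) = 1(1 + 7/3) = 10/3; numerator = -2(1) = -2; a_1 = (-2)/(10/3) = -3/5
  n = 2: D(2) = 2(2 + 7/3) = 26/3; numerator = -2(-3/5) - 1(1) = 1/5; a_2 = (1/5)/(26/3) = 3/130
  n = 3: D(3) = 3(3 + 7/3) = 16; numerator = -2(3/130) - 1(-3/5) = 36/65; a_3 = (36/65)/(16) = 9/260
  n = 4: D(4) = 4(4 + 7/3) = 76/3; numerator = -2(9/260) - 1(3/130) = -6/65; a_4 = (-6/65)/(76/3) = -9/2470

r = 1; a_0 = 1; a_1 = -3/5; a_2 = 3/130; a_3 = 9/260; a_4 = -9/2470


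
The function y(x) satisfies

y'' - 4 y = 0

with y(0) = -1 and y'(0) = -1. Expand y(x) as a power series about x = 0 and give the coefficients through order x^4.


Ansatz: y(x) = sum_{n>=0} a_n x^n, so y'(x) = sum_{n>=1} n a_n x^(n-1) and y''(x) = sum_{n>=2} n(n-1) a_n x^(n-2).
Substitute into P(x) y'' + Q(x) y' + R(x) y = 0 with P(x) = 1, Q(x) = 0, R(x) = -4, and match powers of x.
Initial conditions: a_0 = -1, a_1 = -1.
Setting the coefficient of each power of x to zero and solving order by order (substituting the coefficients already found):
  x^0: 2 a_2 - 4 a_0 = 0  ->  2 a_2 = 4 a_0 = -4  ->  a_2 = -2
  x^1: 6 a_3 - 4 a_1 = 0  ->  6 a_3 = 4 a_1 = -4  ->  a_3 = -2/3
  x^2: 12 a_4 - 4 a_2 = 0  ->  12 a_4 = 4 a_2 = -8  ->  a_4 = -2/3
Truncated series: y(x) = -1 - x - 2 x^2 - (2/3) x^3 - (2/3) x^4 + O(x^5).

a_0 = -1; a_1 = -1; a_2 = -2; a_3 = -2/3; a_4 = -2/3


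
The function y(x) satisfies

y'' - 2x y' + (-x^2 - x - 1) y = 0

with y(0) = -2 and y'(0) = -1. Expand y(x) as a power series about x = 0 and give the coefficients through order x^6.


Ansatz: y(x) = sum_{n>=0} a_n x^n, so y'(x) = sum_{n>=1} n a_n x^(n-1) and y''(x) = sum_{n>=2} n(n-1) a_n x^(n-2).
Substitute into P(x) y'' + Q(x) y' + R(x) y = 0 with P(x) = 1, Q(x) = -2x, R(x) = -x^2 - x - 1, and match powers of x.
Initial conditions: a_0 = -2, a_1 = -1.
Setting the coefficient of each power of x to zero and solving order by order (substituting the coefficients already found):
  x^0: 2 a_2 - a_0 = 0  ->  2 a_2 = a_0 = -2  ->  a_2 = -1
  x^1: 6 a_3 - 3 a_1 - a_0 = 0  ->  6 a_3 = 3 a_1 + a_0 = -5  ->  a_3 = -5/6
  x^2: 12 a_4 - 5 a_2 - a_1 - a_0 = 0  ->  12 a_4 = 5 a_2 + a_1 + a_0 = -8  ->  a_4 = -2/3
  x^3: 20 a_5 - 7 a_3 - a_2 - a_1 = 0  ->  20 a_5 = 7 a_3 + a_2 + a_1 = -47/6  ->  a_5 = -47/120
  x^4: 30 a_6 - 9 a_4 - a_3 - a_2 = 0  ->  30 a_6 = 9 a_4 + a_3 + a_2 = -47/6  ->  a_6 = -47/180
Truncated series: y(x) = -2 - x - x^2 - (5/6) x^3 - (2/3) x^4 - (47/120) x^5 - (47/180) x^6 + O(x^7).

a_0 = -2; a_1 = -1; a_2 = -1; a_3 = -5/6; a_4 = -2/3; a_5 = -47/120; a_6 = -47/180


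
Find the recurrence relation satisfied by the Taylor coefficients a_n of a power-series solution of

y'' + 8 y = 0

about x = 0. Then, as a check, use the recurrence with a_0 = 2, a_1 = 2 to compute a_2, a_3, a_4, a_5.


Substitute y = sum_n a_n x^n into y'' + (const) y = 0.
y''(x) = sum_{n>=0} (n+2)(n+1) a_{n+2} x^n.
The ODE becomes sum_n [(n+2)(n+1) a_{n+2} + 8 a_n] x^n = 0.
Setting each coefficient to zero gives the recurrence:
  (n+2)(n+1) a_{n+2} + 8 a_n = 0,
  a_{n+2} = -8 / ((n+1)(n+2)) a_n.

Check with a_0 = 2, a_1 = 2 (apply the recurrence for n = 0, 1, 2, 3): a_0 = 2, a_1 = 2, a_2 = -8, a_3 = -8/3, a_4 = 16/3, a_5 = 16/15.

a_{n+2} = -8/((n+1)(n+2)) * a_n; check: a_0 = 2, a_1 = 2, a_2 = -8, a_3 = -8/3, a_4 = 16/3, a_5 = 16/15


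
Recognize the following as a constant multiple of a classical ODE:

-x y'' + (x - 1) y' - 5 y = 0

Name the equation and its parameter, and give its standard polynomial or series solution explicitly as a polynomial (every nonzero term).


All three coefficients share the factor -1; dividing through by -1 gives  x y'' + (1 - x) y' + 5 y = 0.
This matches the Laguerre equation x y'' + (1 - x) y' + n y = 0 with n = 5; the polynomial solution is L_5(x).
With y = sum_k a_k x^k, matching x^k gives (k+1)k a_{k+1} + (k+1) a_{k+1} - k a_k + n a_k = 0, i.e. (k+1)^2 a_{k+1} = (k - n) a_k = (k - 5) a_k. The right side vanishes at k = 5, so the series terminates at degree 5.
Standard normalization L_n(0) = 1 gives a_0 = 1. Work upward with a_{k+1} = (k - 5) a_k / (k+1)^2:
  a_1 = (0 - 5)(1) / 1^2 = -5/1 = -5
  a_2 = (1 - 5)(-5) / 2^2 = 20/4 = 5
  a_3 = (2 - 5)(5) / 3^2 = -15/9 = -5/3
  a_4 = (3 - 5)(-5/3) / 4^2 = (10/3)/16 = 5/24
  a_5 = (4 - 5)(5/24) / 5^2 = (-5/24)/25 = -1/120
Hence L_5(x) = -x^5/120 + 5 x^4/24 - 5 x^3/3 + 5 x^2 - 5 x + 1.

L_5(x); series = -x^5/120 + 5 x^4/24 - 5 x^3/3 + 5 x^2 - 5 x + 1


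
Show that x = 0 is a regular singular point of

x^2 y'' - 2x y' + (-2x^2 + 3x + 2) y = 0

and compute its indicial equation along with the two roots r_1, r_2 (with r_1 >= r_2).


Divide by x^2 to reach normal form y'' + P_1(x) y' + P_2(x) y = 0 with P_1(x) = -2/x and P_2(x) = -2 + 3/x + 2/x^2.
x = 0 is a singular point because the y'-coefficient -2/x has a pole at x = 0 and the y-coefficient -2 + 3/x + 2/x^2 has a pole at x = 0.
It is a regular singular point because x P_1(x) = p(x) = -2 and x^2 P_2(x) = q(x) = -2x^2 + 3x + 2 are polynomials, hence analytic at x = 0.
p(0) = -2,  q(0) = 2.
Indicial equation: r(r-1) + p(0) r + q(0) = 0, i.e. r^2 + (p(0) - 1) r + q(0) = 0, i.e. r^2 - 3 r + 2 = 0.
Discriminant: (-3)^2 - 4(2) = 1, so r = (3 ± 1)/2.
Solving: r_1 = 2, r_2 = 1.

indicial: r^2 - 3 r + 2 = 0; roots r_1 = 2, r_2 = 1


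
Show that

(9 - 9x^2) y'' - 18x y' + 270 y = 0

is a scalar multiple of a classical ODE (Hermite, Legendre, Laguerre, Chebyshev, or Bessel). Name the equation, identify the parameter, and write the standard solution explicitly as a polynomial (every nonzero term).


All three coefficients share the factor 9; dividing through by 9 gives  (1 - x^2) y'' - 2x y' + 30 y = 0.
This matches the Legendre equation (1 - x^2) y'' - 2x y' + n(n+1) y = 0 (note the -2x y' term) with n(n+1) = 30, so n = 5; the polynomial solution is P_5(x).
With y = sum_k a_k x^k, matching x^k gives (k+2)(k+1) a_{k+2} = [k(k+1) - n(n+1)] a_k = (k - 5)(k + 6) a_k. The right side vanishes at k = 5, so the series with the parity of 5 terminates at degree 5.
Standard normalization (P_n(1) = 1): leading coefficient (2n)!/(2^n (n!)^2) = 3628800/(32*14400) = 63/8, so a_5 = 63/8. Work downward with a_k = (k+1)(k+2) a_{k+2} / ((k - 5)(k + 6)):
  a_3 = (4)(5)(63/8) / ((3 - 5)(3 + 6)) = (315/2)/(-18) = -35/4
  a_1 = (2)(3)(-35/4) / ((1 - 5)(1 + 6)) = (-105/2)/(-28) = 15/8
Hence P_5(x) = 63 x^5/8 - 35 x^3/4 + 15 x/8.

P_5(x); series = 63 x^5/8 - 35 x^3/4 + 15 x/8


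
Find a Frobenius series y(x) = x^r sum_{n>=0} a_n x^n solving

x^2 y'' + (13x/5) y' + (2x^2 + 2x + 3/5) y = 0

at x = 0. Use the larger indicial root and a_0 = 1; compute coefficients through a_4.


Write in Frobenius form y'' + (p(x)/x) y' + (q(x)/x^2) y = 0:
  p(x) = 13/5,  q(x) = 2x^2 + 2x + 3/5.
Indicial equation: r(r-1) + (13/5) r + (3/5) = 0 -> roots r_1 = -3/5, r_2 = -1.
Take r = r_1 = -3/5. Let y(x) = x^r sum_{n>=0} a_n x^n with a_0 = 1.
Substitute y = x^r sum a_n x^n and match x^{r+n}. The recurrence is
  D(n) a_n + 2 a_{n-1} + 2 a_{n-2} = 0,  where D(n) = (r+n)(r+n-1) + (13/5)(r+n) + (3/5).
  a_n = [-2 a_{n-1} - 2 a_{n-2}] / D(n).
Since the indicial polynomial factors as (r - r_1)(r - r_2), D(n) = (r_1 + n - r_1)(r_1 + n - r_2) = n(n + 2/5).
Evaluating step by step (a_0 = 1):
  n = 1: D(1) = 1(1 + 2/5) = 7/5; numerator = -2(1) = -2; a_1 = (-2)/(7/5) = -10/7
  n = 2: D(2) = 2(2 + 2/5) = 24/5; numerator = -2(-10/7) - 2(1) = 6/7; a_2 = (6/7)/(24/5) = 5/28
  n = 3: D(3) = 3(3 + 2/5) = 51/5; numerator = -2(5/28) - 2(-10/7) = 5/2; a_3 = (5/2)/(51/5) = 25/102
  n = 4: D(4) = 4(4 + 2/5) = 88/5; numerator = -2(25/102) - 2(5/28) = -605/714; a_4 = (-605/714)/(88/5) = -275/5712

r = -3/5; a_0 = 1; a_1 = -10/7; a_2 = 5/28; a_3 = 25/102; a_4 = -275/5712


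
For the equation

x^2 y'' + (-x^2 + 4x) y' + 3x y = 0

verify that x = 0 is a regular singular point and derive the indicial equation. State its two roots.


Divide by x^2 to reach normal form y'' + P_1(x) y' + P_2(x) y = 0 with P_1(x) = -1 + 4/x and P_2(x) = 3/x.
x = 0 is a singular point because the y'-coefficient -1 + 4/x has a pole at x = 0 and the y-coefficient 3/x has a pole at x = 0.
It is a regular singular point because x P_1(x) = p(x) = 4 - x and x^2 P_2(x) = q(x) = 3x are polynomials, hence analytic at x = 0.
p(0) = 4,  q(0) = 0.
Indicial equation: r(r-1) + p(0) r + q(0) = 0, i.e. r^2 + (p(0) - 1) r + q(0) = 0, i.e. r^2 + 3 r = 0.
Discriminant: (3)^2 - 4(0) = 9, so r = (-3 ± 3)/2.
Solving: r_1 = 0, r_2 = -3.

indicial: r^2 + 3 r = 0; roots r_1 = 0, r_2 = -3


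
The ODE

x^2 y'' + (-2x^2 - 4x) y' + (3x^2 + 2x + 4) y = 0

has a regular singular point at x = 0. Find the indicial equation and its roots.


Divide by x^2 to reach normal form y'' + P_1(x) y' + P_2(x) y = 0 with P_1(x) = -2 - 4/x and P_2(x) = 3 + 2/x + 4/x^2.
x = 0 is a singular point because the y'-coefficient -2 - 4/x has a pole at x = 0 and the y-coefficient 3 + 2/x + 4/x^2 has a pole at x = 0.
It is a regular singular point because x P_1(x) = p(x) = -2x - 4 and x^2 P_2(x) = q(x) = 3x^2 + 2x + 4 are polynomials, hence analytic at x = 0.
p(0) = -4,  q(0) = 4.
Indicial equation: r(r-1) + p(0) r + q(0) = 0, i.e. r^2 + (p(0) - 1) r + q(0) = 0, i.e. r^2 - 5 r + 4 = 0.
Discriminant: (-5)^2 - 4(4) = 9, so r = (5 ± 3)/2.
Solving: r_1 = 4, r_2 = 1.

indicial: r^2 - 5 r + 4 = 0; roots r_1 = 4, r_2 = 1


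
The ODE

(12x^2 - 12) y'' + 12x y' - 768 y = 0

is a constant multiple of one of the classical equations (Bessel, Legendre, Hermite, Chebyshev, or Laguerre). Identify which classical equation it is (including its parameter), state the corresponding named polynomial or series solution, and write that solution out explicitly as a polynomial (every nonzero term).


All three coefficients share the factor -12; dividing through by -12 gives  (1 - x^2) y'' - x y' + 64 y = 0.
This matches the Chebyshev equation (1 - x^2) y'' - x y' + n^2 y = 0 (note the -x y' term, not -2x y') with n^2 = 64, so n = 8; the polynomial solution is T_8(x).
With y = sum_k a_k x^k, matching x^k gives (k+2)(k+1) a_{k+2} = (k^2 - n^2) a_k = (k - 8)(k + 8) a_k. The right side vanishes at k = 8, so the series with the parity of 8 terminates at degree 8.
Standard normalization: leading coefficient of T_n is 2^(n-1), so a_8 = 2^7 = 128. Work downward with a_k = (k+1)(k+2) a_{k+2} / ((k - 8)(k + 8)):
  a_6 = (7)(8)(128) / ((6 - 8)(6 + 8)) = 7168/(-28) = -256
  a_4 = (5)(6)(-256) / ((4 - 8)(4 + 8)) = -7680/(-48) = 160
  a_2 = (3)(4)(160) / ((2 - 8)(2 + 8)) = 1920/(-60) = -32
  a_0 = (1)(2)(-32) / ((0 - 8)(0 + 8)) = -64/(-64) = 1
Hence T_8(x) = 128 x^8 - 256 x^6 + 160 x^4 - 32 x^2 + 1.

T_8(x); series = 128 x^8 - 256 x^6 + 160 x^4 - 32 x^2 + 1


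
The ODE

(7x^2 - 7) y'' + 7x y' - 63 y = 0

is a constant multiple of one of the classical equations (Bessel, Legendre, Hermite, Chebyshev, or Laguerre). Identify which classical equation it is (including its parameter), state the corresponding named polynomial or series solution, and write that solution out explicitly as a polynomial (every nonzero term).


All three coefficients share the factor -7; dividing through by -7 gives  (1 - x^2) y'' - x y' + 9 y = 0.
This matches the Chebyshev equation (1 - x^2) y'' - x y' + n^2 y = 0 (note the -x y' term, not -2x y') with n^2 = 9, so n = 3; the polynomial solution is T_3(x).
With y = sum_k a_k x^k, matching x^k gives (k+2)(k+1) a_{k+2} = (k^2 - n^2) a_k = (k - 3)(k + 3) a_k. The right side vanishes at k = 3, so the series with the parity of 3 terminates at degree 3.
Standard normalization: leading coefficient of T_n is 2^(n-1), so a_3 = 2^2 = 4. Work downward with a_k = (k+1)(k+2) a_{k+2} / ((k - 3)(k + 3)):
  a_1 = (2)(3)(4) / ((1 - 3)(1 + 3)) = 24/(-8) = -3
Hence T_3(x) = 4 x^3 - 3 x.

T_3(x); series = 4 x^3 - 3 x


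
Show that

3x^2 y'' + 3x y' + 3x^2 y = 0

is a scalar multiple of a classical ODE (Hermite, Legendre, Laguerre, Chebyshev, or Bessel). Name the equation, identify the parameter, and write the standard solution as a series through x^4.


All three coefficients share the factor 3; dividing through by 3 gives  x^2 y'' + x y' + x^2 y = 0.
This matches the Bessel equation x^2 y'' + x y' + (x^2 - nu^2) y = 0 with nu^2 = 0, so nu = 0; the solution bounded at x = 0 is J_0(x).
Frobenius at x = 0: indicial roots ±nu; for r = nu the recurrence k(k + 2nu) c_k = -c_{k-2} gives the standard series J_nu(x) = sum_{k>=0} (-1)^k / (k! (k+nu)!) (x/2)^(2k+nu). Evaluate the first 3 terms:
  k = 0: (-1)^0 / (0! * 0! * 2^0) x^0 = 1/(1*1*1) x^0 = (1) x^0
  k = 1: (-1)^1 / (1! * 1! * 2^2) x^2 = -1/(1*1*4) x^2 = (-1/4) x^2
  k = 2: (-1)^2 / (2! * 2! * 2^4) x^4 = 1/(2*2*16) x^4 = (1/64) x^4
Hence J_0(x) = x^4/64 - x^2/4 + 1 + ....

J_0(x); series = x^4/64 - x^2/4 + 1


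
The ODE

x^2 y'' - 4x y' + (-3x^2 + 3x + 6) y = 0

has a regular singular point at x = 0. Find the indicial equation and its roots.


Divide by x^2 to reach normal form y'' + P_1(x) y' + P_2(x) y = 0 with P_1(x) = -4/x and P_2(x) = -3 + 3/x + 6/x^2.
x = 0 is a singular point because the y'-coefficient -4/x has a pole at x = 0 and the y-coefficient -3 + 3/x + 6/x^2 has a pole at x = 0.
It is a regular singular point because x P_1(x) = p(x) = -4 and x^2 P_2(x) = q(x) = -3x^2 + 3x + 6 are polynomials, hence analytic at x = 0.
p(0) = -4,  q(0) = 6.
Indicial equation: r(r-1) + p(0) r + q(0) = 0, i.e. r^2 + (p(0) - 1) r + q(0) = 0, i.e. r^2 - 5 r + 6 = 0.
Discriminant: (-5)^2 - 4(6) = 1, so r = (5 ± 1)/2.
Solving: r_1 = 3, r_2 = 2.

indicial: r^2 - 5 r + 6 = 0; roots r_1 = 3, r_2 = 2


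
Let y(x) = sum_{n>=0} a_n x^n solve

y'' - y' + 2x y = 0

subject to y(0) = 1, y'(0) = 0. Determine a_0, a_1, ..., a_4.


Ansatz: y(x) = sum_{n>=0} a_n x^n, so y'(x) = sum_{n>=1} n a_n x^(n-1) and y''(x) = sum_{n>=2} n(n-1) a_n x^(n-2).
Substitute into P(x) y'' + Q(x) y' + R(x) y = 0 with P(x) = 1, Q(x) = -1, R(x) = 2x, and match powers of x.
Initial conditions: a_0 = 1, a_1 = 0.
Setting the coefficient of each power of x to zero and solving order by order (substituting the coefficients already found):
  x^0: 2 a_2 - a_1 = 0  ->  2 a_2 = a_1 = 0  ->  a_2 = 0
  x^1: 6 a_3 - 2 a_2 + 2 a_0 = 0  ->  6 a_3 = 2 a_2 - 2 a_0 = -2  ->  a_3 = -1/3
  x^2: 12 a_4 - 3 a_3 + 2 a_1 = 0  ->  12 a_4 = 3 a_3 - 2 a_1 = -1  ->  a_4 = -1/12
Truncated series: y(x) = 1 - (1/3) x^3 - (1/12) x^4 + O(x^5).

a_0 = 1; a_1 = 0; a_2 = 0; a_3 = -1/3; a_4 = -1/12


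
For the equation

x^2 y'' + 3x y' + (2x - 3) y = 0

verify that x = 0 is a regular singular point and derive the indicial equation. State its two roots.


Divide by x^2 to reach normal form y'' + P_1(x) y' + P_2(x) y = 0 with P_1(x) = 3/x and P_2(x) = 2/x - 3/x^2.
x = 0 is a singular point because the y'-coefficient 3/x has a pole at x = 0 and the y-coefficient 2/x - 3/x^2 has a pole at x = 0.
It is a regular singular point because x P_1(x) = p(x) = 3 and x^2 P_2(x) = q(x) = 2x - 3 are polynomials, hence analytic at x = 0.
p(0) = 3,  q(0) = -3.
Indicial equation: r(r-1) + p(0) r + q(0) = 0, i.e. r^2 + (p(0) - 1) r + q(0) = 0, i.e. r^2 + 2 r - 3 = 0.
Discriminant: (2)^2 - 4(-3) = 16, so r = (-2 ± 4)/2.
Solving: r_1 = 1, r_2 = -3.

indicial: r^2 + 2 r - 3 = 0; roots r_1 = 1, r_2 = -3


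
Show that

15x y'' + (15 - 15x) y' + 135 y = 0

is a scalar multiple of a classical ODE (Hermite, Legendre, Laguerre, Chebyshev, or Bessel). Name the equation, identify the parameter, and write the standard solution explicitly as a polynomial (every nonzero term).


All three coefficients share the factor 15; dividing through by 15 gives  x y'' + (1 - x) y' + 9 y = 0.
This matches the Laguerre equation x y'' + (1 - x) y' + n y = 0 with n = 9; the polynomial solution is L_9(x).
With y = sum_k a_k x^k, matching x^k gives (k+1)k a_{k+1} + (k+1) a_{k+1} - k a_k + n a_k = 0, i.e. (k+1)^2 a_{k+1} = (k - n) a_k = (k - 9) a_k. The right side vanishes at k = 9, so the series terminates at degree 9.
Standard normalization L_n(0) = 1 gives a_0 = 1. Work upward with a_{k+1} = (k - 9) a_k / (k+1)^2:
  a_1 = (0 - 9)(1) / 1^2 = -9/1 = -9
  a_2 = (1 - 9)(-9) / 2^2 = 72/4 = 18
  a_3 = (2 - 9)(18) / 3^2 = -126/9 = -14
  a_4 = (3 - 9)(-14) / 4^2 = 84/16 = 21/4
  a_5 = (4 - 9)(21/4) / 5^2 = (-105/4)/25 = -21/20
  a_6 = (5 - 9)(-21/20) / 6^2 = (21/5)/36 = 7/60
  a_7 = (6 - 9)(7/60) / 7^2 = (-7/20)/49 = -1/140
  a_8 = (7 - 9)(-1/140) / 8^2 = (1/70)/64 = 1/4480
  a_9 = (8 - 9)(1/4480) / 9^2 = (-1/4480)/81 = -1/362880
Hence L_9(x) = -x^9/362880 + x^8/4480 - x^7/140 + 7 x^6/60 - 21 x^5/20 + 21 x^4/4 - 14 x^3 + 18 x^2 - 9 x + 1.

L_9(x); series = -x^9/362880 + x^8/4480 - x^7/140 + 7 x^6/60 - 21 x^5/20 + 21 x^4/4 - 14 x^3 + 18 x^2 - 9 x + 1


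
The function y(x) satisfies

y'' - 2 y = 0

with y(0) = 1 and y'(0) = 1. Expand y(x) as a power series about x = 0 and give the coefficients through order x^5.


Ansatz: y(x) = sum_{n>=0} a_n x^n, so y'(x) = sum_{n>=1} n a_n x^(n-1) and y''(x) = sum_{n>=2} n(n-1) a_n x^(n-2).
Substitute into P(x) y'' + Q(x) y' + R(x) y = 0 with P(x) = 1, Q(x) = 0, R(x) = -2, and match powers of x.
Initial conditions: a_0 = 1, a_1 = 1.
Setting the coefficient of each power of x to zero and solving order by order (substituting the coefficients already found):
  x^0: 2 a_2 - 2 a_0 = 0  ->  2 a_2 = 2 a_0 = 2  ->  a_2 = 1
  x^1: 6 a_3 - 2 a_1 = 0  ->  6 a_3 = 2 a_1 = 2  ->  a_3 = 1/3
  x^2: 12 a_4 - 2 a_2 = 0  ->  12 a_4 = 2 a_2 = 2  ->  a_4 = 1/6
  x^3: 20 a_5 - 2 a_3 = 0  ->  20 a_5 = 2 a_3 = 2/3  ->  a_5 = 1/30
Truncated series: y(x) = 1 + x + x^2 + (1/3) x^3 + (1/6) x^4 + (1/30) x^5 + O(x^6).

a_0 = 1; a_1 = 1; a_2 = 1; a_3 = 1/3; a_4 = 1/6; a_5 = 1/30


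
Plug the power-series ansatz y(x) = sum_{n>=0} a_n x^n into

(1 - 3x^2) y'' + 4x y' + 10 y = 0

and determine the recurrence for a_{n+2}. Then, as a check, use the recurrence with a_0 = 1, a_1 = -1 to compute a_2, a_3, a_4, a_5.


Substitute y = sum_n a_n x^n.
(1 - 3 x^2) y'' contributes (n+2)(n+1) a_{n+2} - 3 n(n-1) a_n at x^n.
4 x y'(x) contributes 4 n a_n at x^n.
10 y(x) contributes 10 a_n at x^n.
Matching x^n: (n+2)(n+1) a_{n+2} + (-3 n(n-1) + 4 n + 10) a_n = 0.
Thus a_{n+2} = (3 n(n-1) - 4 n - 10) / ((n+1)(n+2)) * a_n.

Check with a_0 = 1, a_1 = -1 (apply the recurrence for n = 0, 1, 2, 3): a_0 = 1, a_1 = -1, a_2 = -5, a_3 = 7/3, a_4 = 5, a_5 = -7/15.

a_(n+2) = (3 n(n-1) - 4 n - 10) / ((n+1)(n+2)) * a_n; check: a_0 = 1, a_1 = -1, a_2 = -5, a_3 = 7/3, a_4 = 5, a_5 = -7/15


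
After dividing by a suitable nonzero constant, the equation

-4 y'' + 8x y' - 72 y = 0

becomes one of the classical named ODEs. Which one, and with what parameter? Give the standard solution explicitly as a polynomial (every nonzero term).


All three coefficients share the factor -4; dividing through by -4 gives  y'' - 2x y' + 18 y = 0.
This matches the Hermite equation y'' - 2x y' + 2n y = 0 with 2n = 18, so n = 9; the polynomial solution is H_9(x).
With y = sum_k a_k x^k, matching x^k gives (k+2)(k+1) a_{k+2} = 2(k - n) a_k = 2(k - 9) a_k. The right side vanishes at k = 9, so the series with the parity of 9 terminates at degree 9.
Standard normalization: leading coefficient of H_n is 2^n, so a_9 = 2^9 = 512. Work downward with a_k = (k+1)(k+2) a_{k+2} / (2(k - n)):
  a_7 = (8)(9)(512) / (2(7 - 9)) = 36864/(-4) = -9216
  a_5 = (6)(7)(-9216) / (2(5 - 9)) = -387072/(-8) = 48384
  a_3 = (4)(5)(48384) / (2(3 - 9)) = 967680/(-12) = -80640
  a_1 = (2)(3)(-80640) / (2(1 - 9)) = -483840/(-16) = 30240
Hence H_9(x) = 512 x^9 - 9216 x^7 + 48384 x^5 - 80640 x^3 + 30240 x.

H_9(x); series = 512 x^9 - 9216 x^7 + 48384 x^5 - 80640 x^3 + 30240 x


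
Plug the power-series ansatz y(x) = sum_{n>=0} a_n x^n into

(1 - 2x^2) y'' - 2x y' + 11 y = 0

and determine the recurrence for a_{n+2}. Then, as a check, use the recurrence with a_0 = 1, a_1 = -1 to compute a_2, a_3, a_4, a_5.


Substitute y = sum_n a_n x^n.
(1 - 2 x^2) y'' contributes (n+2)(n+1) a_{n+2} - 2 n(n-1) a_n at x^n.
-2 x y'(x) contributes -2 n a_n at x^n.
11 y(x) contributes 11 a_n at x^n.
Matching x^n: (n+2)(n+1) a_{n+2} + (-2 n(n-1) - 2 n + 11) a_n = 0.
Thus a_{n+2} = (2 n(n-1) + 2 n - 11) / ((n+1)(n+2)) * a_n.

Check with a_0 = 1, a_1 = -1 (apply the recurrence for n = 0, 1, 2, 3): a_0 = 1, a_1 = -1, a_2 = -11/2, a_3 = 3/2, a_4 = 11/8, a_5 = 21/40.

a_(n+2) = (2 n(n-1) + 2 n - 11) / ((n+1)(n+2)) * a_n; check: a_0 = 1, a_1 = -1, a_2 = -11/2, a_3 = 3/2, a_4 = 11/8, a_5 = 21/40


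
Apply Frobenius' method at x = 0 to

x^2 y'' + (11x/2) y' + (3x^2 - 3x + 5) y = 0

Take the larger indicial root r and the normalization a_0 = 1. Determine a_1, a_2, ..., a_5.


Write in Frobenius form y'' + (p(x)/x) y' + (q(x)/x^2) y = 0:
  p(x) = 11/2,  q(x) = 3x^2 - 3x + 5.
Indicial equation: r(r-1) + (11/2) r + (5) = 0 -> roots r_1 = -2, r_2 = -5/2.
Take r = r_1 = -2. Let y(x) = x^r sum_{n>=0} a_n x^n with a_0 = 1.
Substitute y = x^r sum a_n x^n and match x^{r+n}. The recurrence is
  D(n) a_n - 3 a_{n-1} + 3 a_{n-2} = 0,  where D(n) = (r+n)(r+n-1) + (11/2)(r+n) + (5).
  a_n = [3 a_{n-1} - 3 a_{n-2}] / D(n).
Since the indicial polynomial factors as (r - r_1)(r - r_2), D(n) = (r_1 + n - r_1)(r_1 + n - r_2) = n(n + 1/2).
Evaluating step by step (a_0 = 1):
  n = 1: D(1) = 1(1 + 1/2) = 3/2; numerator = 3(1) = 3; a_1 = (3)/(3/2) = 2
  n = 2: D(2) = 2(2 + 1/2) = 5; numerator = 3(2) - 3(1) = 3; a_2 = (3)/(5) = 3/5
  n = 3: D(3) = 3(3 + 1/2) = 21/2; numerator = 3(3/5) - 3(2) = -21/5; a_3 = (-21/5)/(21/2) = -2/5
  n = 4: D(4) = 4(4 + 1/2) = 18; numerator = 3(-2/5) - 3(3/5) = -3; a_4 = (-3)/(18) = -1/6
  n = 5: D(5) = 5(5 + 1/2) = 55/2; numerator = 3(-1/6) - 3(-2/5) = 7/10; a_5 = (7/10)/(55/2) = 7/275

r = -2; a_0 = 1; a_1 = 2; a_2 = 3/5; a_3 = -2/5; a_4 = -1/6; a_5 = 7/275


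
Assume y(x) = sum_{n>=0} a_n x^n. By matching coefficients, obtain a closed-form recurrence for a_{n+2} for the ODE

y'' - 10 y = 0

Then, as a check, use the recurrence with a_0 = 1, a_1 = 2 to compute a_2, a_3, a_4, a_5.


Substitute y = sum_n a_n x^n into y'' + (const) y = 0.
y''(x) = sum_{n>=0} (n+2)(n+1) a_{n+2} x^n.
The ODE becomes sum_n [(n+2)(n+1) a_{n+2} - 10 a_n] x^n = 0.
Setting each coefficient to zero gives the recurrence:
  (n+2)(n+1) a_{n+2} - 10 a_n = 0,
  a_{n+2} = 10 / ((n+1)(n+2)) a_n.

Check with a_0 = 1, a_1 = 2 (apply the recurrence for n = 0, 1, 2, 3): a_0 = 1, a_1 = 2, a_2 = 5, a_3 = 10/3, a_4 = 25/6, a_5 = 5/3.

a_{n+2} = 10/((n+1)(n+2)) * a_n; check: a_0 = 1, a_1 = 2, a_2 = 5, a_3 = 10/3, a_4 = 25/6, a_5 = 5/3


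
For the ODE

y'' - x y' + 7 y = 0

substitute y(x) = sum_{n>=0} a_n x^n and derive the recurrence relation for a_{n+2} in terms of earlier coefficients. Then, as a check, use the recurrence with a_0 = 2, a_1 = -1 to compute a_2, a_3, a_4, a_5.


Substitute y = sum_n a_n x^n.
y''(x) has coefficient (n+2)(n+1) a_{n+2} at x^n;
-x y'(x) has coefficient -n a_n at x^n (shift);
7 y(x) has coefficient 7 a_n at x^n.
Matching x^n: (n+2)(n+1) a_{n+2} + (-n + 7) a_n = 0.
Thus a_{n+2} = (n - 7) / ((n+1)(n+2)) * a_n.

Check with a_0 = 2, a_1 = -1 (apply the recurrence for n = 0, 1, 2, 3): a_0 = 2, a_1 = -1, a_2 = -7, a_3 = 1, a_4 = 35/12, a_5 = -1/5.

a_(n+2) = (n - 7) / ((n+1)(n+2)) * a_n; check: a_0 = 2, a_1 = -1, a_2 = -7, a_3 = 1, a_4 = 35/12, a_5 = -1/5


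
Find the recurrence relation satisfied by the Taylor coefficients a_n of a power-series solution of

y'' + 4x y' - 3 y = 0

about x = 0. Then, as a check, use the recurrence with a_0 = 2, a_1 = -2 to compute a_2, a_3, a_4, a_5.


Substitute y = sum_n a_n x^n.
y''(x) has coefficient (n+2)(n+1) a_{n+2} at x^n;
4 x y'(x) has coefficient 4 n a_n at x^n (shift);
-3 y(x) has coefficient -3 a_n at x^n.
Matching x^n: (n+2)(n+1) a_{n+2} + (4n - 3) a_n = 0.
Thus a_{n+2} = (-4n + 3) / ((n+1)(n+2)) * a_n.

Check with a_0 = 2, a_1 = -2 (apply the recurrence for n = 0, 1, 2, 3): a_0 = 2, a_1 = -2, a_2 = 3, a_3 = 1/3, a_4 = -5/4, a_5 = -3/20.

a_(n+2) = (-4n + 3) / ((n+1)(n+2)) * a_n; check: a_0 = 2, a_1 = -2, a_2 = 3, a_3 = 1/3, a_4 = -5/4, a_5 = -3/20


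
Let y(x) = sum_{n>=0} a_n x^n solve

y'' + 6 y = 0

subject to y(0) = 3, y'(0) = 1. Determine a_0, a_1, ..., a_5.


Ansatz: y(x) = sum_{n>=0} a_n x^n, so y'(x) = sum_{n>=1} n a_n x^(n-1) and y''(x) = sum_{n>=2} n(n-1) a_n x^(n-2).
Substitute into P(x) y'' + Q(x) y' + R(x) y = 0 with P(x) = 1, Q(x) = 0, R(x) = 6, and match powers of x.
Initial conditions: a_0 = 3, a_1 = 1.
Setting the coefficient of each power of x to zero and solving order by order (substituting the coefficients already found):
  x^0: 2 a_2 + 6 a_0 = 0  ->  2 a_2 = -6 a_0 = -18  ->  a_2 = -9
  x^1: 6 a_3 + 6 a_1 = 0  ->  6 a_3 = -6 a_1 = -6  ->  a_3 = -1
  x^2: 12 a_4 + 6 a_2 = 0  ->  12 a_4 = -6 a_2 = 54  ->  a_4 = 9/2
  x^3: 20 a_5 + 6 a_3 = 0  ->  20 a_5 = -6 a_3 = 6  ->  a_5 = 3/10
Truncated series: y(x) = 3 + x - 9 x^2 - x^3 + (9/2) x^4 + (3/10) x^5 + O(x^6).

a_0 = 3; a_1 = 1; a_2 = -9; a_3 = -1; a_4 = 9/2; a_5 = 3/10


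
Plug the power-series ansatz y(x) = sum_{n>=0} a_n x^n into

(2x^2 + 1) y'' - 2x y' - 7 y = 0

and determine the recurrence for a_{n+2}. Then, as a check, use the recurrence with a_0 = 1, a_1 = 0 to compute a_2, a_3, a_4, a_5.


Substitute y = sum_n a_n x^n.
(1 + 2 x^2) y'' contributes (n+2)(n+1) a_{n+2} + 2 n(n-1) a_n at x^n.
-2 x y'(x) contributes -2 n a_n at x^n.
-7 y(x) contributes -7 a_n at x^n.
Matching x^n: (n+2)(n+1) a_{n+2} + (2 n(n-1) - 2 n - 7) a_n = 0.
Thus a_{n+2} = (-2 n(n-1) + 2 n + 7) / ((n+1)(n+2)) * a_n.

Check with a_0 = 1, a_1 = 0 (apply the recurrence for n = 0, 1, 2, 3): a_0 = 1, a_1 = 0, a_2 = 7/2, a_3 = 0, a_4 = 49/24, a_5 = 0.

a_(n+2) = (-2 n(n-1) + 2 n + 7) / ((n+1)(n+2)) * a_n; check: a_0 = 1, a_1 = 0, a_2 = 7/2, a_3 = 0, a_4 = 49/24, a_5 = 0


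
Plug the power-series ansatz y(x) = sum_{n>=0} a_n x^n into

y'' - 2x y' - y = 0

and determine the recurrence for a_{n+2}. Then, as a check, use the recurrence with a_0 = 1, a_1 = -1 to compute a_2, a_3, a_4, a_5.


Substitute y = sum_n a_n x^n.
y''(x) has coefficient (n+2)(n+1) a_{n+2} at x^n;
-2 x y'(x) has coefficient -2 n a_n at x^n (shift);
-y(x) has coefficient -1 a_n at x^n.
Matching x^n: (n+2)(n+1) a_{n+2} + (-2n - 1) a_n = 0.
Thus a_{n+2} = (2n + 1) / ((n+1)(n+2)) * a_n.

Check with a_0 = 1, a_1 = -1 (apply the recurrence for n = 0, 1, 2, 3): a_0 = 1, a_1 = -1, a_2 = 1/2, a_3 = -1/2, a_4 = 5/24, a_5 = -7/40.

a_(n+2) = (2n + 1) / ((n+1)(n+2)) * a_n; check: a_0 = 1, a_1 = -1, a_2 = 1/2, a_3 = -1/2, a_4 = 5/24, a_5 = -7/40


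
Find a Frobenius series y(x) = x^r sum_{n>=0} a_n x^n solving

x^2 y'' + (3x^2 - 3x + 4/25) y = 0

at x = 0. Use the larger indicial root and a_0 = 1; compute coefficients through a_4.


Write in Frobenius form y'' + (p(x)/x) y' + (q(x)/x^2) y = 0:
  p(x) = 0,  q(x) = 3x^2 - 3x + 4/25.
Indicial equation: r(r-1) + (0) r + (4/25) = 0 -> roots r_1 = 4/5, r_2 = 1/5.
Take r = r_1 = 4/5. Let y(x) = x^r sum_{n>=0} a_n x^n with a_0 = 1.
Substitute y = x^r sum a_n x^n and match x^{r+n}. The recurrence is
  D(n) a_n - 3 a_{n-1} + 3 a_{n-2} = 0,  where D(n) = (r+n)(r+n-1) + (0)(r+n) + (4/25).
  a_n = [3 a_{n-1} - 3 a_{n-2}] / D(n).
Since the indicial polynomial factors as (r - r_1)(r - r_2), D(n) = (r_1 + n - r_1)(r_1 + n - r_2) = n(n + 3/5).
Evaluating step by step (a_0 = 1):
  n = 1: D(1) = 1(1 + 3/5) = 8/5; numerator = 3(1) = 3; a_1 = (3)/(8/5) = 15/8
  n = 2: D(2) = 2(2 + 3/5) = 26/5; numerator = 3(15/8) - 3(1) = 21/8; a_2 = (21/8)/(26/5) = 105/208
  n = 3: D(3) = 3(3 + 3/5) = 54/5; numerator = 3(105/208) - 3(15/8) = -855/208; a_3 = (-855/208)/(54/5) = -475/1248
  n = 4: D(4) = 4(4 + 3/5) = 92/5; numerator = 3(-475/1248) - 3(105/208) = -85/32; a_4 = (-85/32)/(92/5) = -425/2944

r = 4/5; a_0 = 1; a_1 = 15/8; a_2 = 105/208; a_3 = -475/1248; a_4 = -425/2944
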